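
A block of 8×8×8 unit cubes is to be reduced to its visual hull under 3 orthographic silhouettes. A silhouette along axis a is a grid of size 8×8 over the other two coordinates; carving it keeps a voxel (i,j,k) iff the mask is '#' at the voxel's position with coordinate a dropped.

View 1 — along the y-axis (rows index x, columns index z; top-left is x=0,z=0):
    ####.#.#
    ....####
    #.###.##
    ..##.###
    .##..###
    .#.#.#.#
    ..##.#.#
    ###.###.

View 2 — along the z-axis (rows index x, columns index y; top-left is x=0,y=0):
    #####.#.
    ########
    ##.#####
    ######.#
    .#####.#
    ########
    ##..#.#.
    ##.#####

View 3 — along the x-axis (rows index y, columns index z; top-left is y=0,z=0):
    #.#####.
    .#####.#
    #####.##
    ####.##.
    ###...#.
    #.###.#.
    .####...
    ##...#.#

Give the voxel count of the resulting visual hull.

|visual hull| = 168

full grid |V| = 512
[1] y-view keeps 40 columns → grid now 320
[2] z-view keeps 53 columns → grid now 265
[3] x-view keeps 42 columns → grid now 168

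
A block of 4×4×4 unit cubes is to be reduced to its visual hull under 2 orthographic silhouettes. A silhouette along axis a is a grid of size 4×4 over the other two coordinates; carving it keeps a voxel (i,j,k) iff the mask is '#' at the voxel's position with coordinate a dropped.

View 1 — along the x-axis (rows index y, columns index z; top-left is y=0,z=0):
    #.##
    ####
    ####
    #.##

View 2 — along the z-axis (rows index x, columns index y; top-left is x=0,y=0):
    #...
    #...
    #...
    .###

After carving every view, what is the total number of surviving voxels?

initial block: 4^3 = 64
step 1: project along x, AND mask (14/16) → |grid| = 56
step 2: project along z, AND mask (6/16) → |grid| = 20

voxel count = 20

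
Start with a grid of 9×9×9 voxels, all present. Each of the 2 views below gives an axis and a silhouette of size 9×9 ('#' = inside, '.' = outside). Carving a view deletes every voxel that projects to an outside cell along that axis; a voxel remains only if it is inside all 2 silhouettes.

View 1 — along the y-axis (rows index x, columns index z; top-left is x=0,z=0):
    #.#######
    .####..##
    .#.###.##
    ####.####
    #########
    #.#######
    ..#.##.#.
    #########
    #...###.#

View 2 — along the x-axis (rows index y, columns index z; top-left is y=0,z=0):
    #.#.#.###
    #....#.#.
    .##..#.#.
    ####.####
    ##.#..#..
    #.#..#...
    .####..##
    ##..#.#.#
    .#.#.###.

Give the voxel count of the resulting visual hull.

initial block: 9^3 = 729
step 1: project along y, AND mask (63/81) → |grid| = 567
step 2: project along x, AND mask (44/81) → |grid| = 303

voxel count = 303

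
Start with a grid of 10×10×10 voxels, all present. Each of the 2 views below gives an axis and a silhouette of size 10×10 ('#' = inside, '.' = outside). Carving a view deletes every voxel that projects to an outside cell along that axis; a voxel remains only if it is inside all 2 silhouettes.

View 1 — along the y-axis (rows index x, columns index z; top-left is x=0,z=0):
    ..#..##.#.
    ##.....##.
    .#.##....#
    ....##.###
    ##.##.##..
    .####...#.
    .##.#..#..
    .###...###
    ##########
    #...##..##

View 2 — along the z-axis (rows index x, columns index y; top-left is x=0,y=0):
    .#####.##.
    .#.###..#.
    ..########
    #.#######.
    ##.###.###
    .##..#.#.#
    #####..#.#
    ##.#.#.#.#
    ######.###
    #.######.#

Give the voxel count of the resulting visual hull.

before carving: 1000 voxels (10×10×10)
[1] y-view keeps 53 columns → grid now 530
[2] z-view keeps 71 columns → grid now 387

remaining voxels: 387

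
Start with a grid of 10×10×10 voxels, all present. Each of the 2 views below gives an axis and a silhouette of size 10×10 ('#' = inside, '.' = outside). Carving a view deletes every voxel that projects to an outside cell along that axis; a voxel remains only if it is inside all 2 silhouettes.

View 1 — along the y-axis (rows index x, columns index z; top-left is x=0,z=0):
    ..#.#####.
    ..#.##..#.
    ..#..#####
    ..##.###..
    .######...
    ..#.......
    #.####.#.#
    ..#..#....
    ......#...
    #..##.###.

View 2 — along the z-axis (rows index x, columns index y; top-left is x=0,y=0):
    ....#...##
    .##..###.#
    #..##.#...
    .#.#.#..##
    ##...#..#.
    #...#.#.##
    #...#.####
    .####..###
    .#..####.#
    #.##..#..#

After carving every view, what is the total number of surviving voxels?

start: 10×10×10 = 1000 voxels
step 1: project along y, AND mask (44/100) → |grid| = 440
step 2: project along z, AND mask (51/100) → |grid| = 212

|visual hull| = 212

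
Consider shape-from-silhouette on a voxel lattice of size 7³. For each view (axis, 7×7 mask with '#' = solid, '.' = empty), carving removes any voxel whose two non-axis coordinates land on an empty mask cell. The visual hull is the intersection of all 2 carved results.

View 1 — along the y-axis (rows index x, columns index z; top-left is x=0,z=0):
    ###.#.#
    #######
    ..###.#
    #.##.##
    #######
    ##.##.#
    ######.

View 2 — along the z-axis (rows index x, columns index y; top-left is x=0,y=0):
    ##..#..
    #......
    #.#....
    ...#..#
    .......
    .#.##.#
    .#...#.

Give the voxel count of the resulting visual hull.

before carving: 343 voxels (7×7×7)
V1 y: intersect with XZ mask (39 set) -- 273 left
V2 z: intersect with XY mask (14 set) -- 72 left

|visual hull| = 72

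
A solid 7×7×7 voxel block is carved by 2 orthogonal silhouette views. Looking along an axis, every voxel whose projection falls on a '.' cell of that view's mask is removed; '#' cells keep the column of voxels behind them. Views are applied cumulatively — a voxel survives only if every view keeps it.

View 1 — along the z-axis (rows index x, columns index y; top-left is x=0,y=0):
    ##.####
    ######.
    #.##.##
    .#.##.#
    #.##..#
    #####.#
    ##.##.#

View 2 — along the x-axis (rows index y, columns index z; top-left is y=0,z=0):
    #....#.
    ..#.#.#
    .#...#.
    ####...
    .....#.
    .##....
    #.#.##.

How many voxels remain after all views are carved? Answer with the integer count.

initial block: 7^3 = 343
[1] z-view keeps 36 columns → grid now 252
[2] x-view keeps 18 columns → grid now 98

|visual hull| = 98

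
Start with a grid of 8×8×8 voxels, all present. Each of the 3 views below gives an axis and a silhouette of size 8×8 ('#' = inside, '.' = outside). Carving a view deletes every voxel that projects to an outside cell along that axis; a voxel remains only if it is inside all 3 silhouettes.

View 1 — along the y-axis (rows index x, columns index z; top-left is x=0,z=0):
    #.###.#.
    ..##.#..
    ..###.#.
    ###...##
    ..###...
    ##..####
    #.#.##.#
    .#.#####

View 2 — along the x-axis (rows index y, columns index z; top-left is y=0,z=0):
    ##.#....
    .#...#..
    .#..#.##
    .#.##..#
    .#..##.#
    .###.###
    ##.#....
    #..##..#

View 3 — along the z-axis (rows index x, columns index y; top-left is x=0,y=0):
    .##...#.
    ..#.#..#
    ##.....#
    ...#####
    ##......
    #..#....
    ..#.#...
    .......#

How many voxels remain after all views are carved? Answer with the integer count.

35 voxels

start: 8×8×8 = 512 voxels
carve view 1 (along y, XZ-mask fill 37/64): 296 voxels remain
carve view 2 (along x, YZ-mask fill 30/64): 130 voxels remain
carve view 3 (along z, XY-mask fill 21/64): 35 voxels remain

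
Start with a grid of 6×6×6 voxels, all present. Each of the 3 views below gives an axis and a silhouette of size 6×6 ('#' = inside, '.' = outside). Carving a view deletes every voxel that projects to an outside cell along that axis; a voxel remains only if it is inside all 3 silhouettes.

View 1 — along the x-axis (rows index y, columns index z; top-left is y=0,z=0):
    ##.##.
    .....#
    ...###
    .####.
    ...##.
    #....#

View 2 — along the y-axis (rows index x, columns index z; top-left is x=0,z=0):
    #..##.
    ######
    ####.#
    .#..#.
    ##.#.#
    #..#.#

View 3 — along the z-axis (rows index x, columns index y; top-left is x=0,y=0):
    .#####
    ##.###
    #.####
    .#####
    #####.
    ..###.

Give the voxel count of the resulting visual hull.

full grid |V| = 216
after view 1 [x-axis, 16 of 36 cells solid] → remaining = 96
after view 2 [y-axis, 23 of 36 cells solid] → remaining = 64
after view 3 [z-axis, 28 of 36 cells solid] → remaining = 48

48 voxels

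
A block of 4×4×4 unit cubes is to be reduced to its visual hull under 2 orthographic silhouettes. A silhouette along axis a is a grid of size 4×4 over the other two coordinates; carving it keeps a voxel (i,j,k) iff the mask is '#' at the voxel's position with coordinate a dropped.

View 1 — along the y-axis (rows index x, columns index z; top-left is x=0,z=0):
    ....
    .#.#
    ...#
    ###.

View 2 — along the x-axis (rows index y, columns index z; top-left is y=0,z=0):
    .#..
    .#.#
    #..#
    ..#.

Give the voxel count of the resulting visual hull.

voxel count = 10

start: 4×4×4 = 64 voxels
after view 1 [y-axis, 6 of 16 cells solid] → remaining = 24
after view 2 [x-axis, 6 of 16 cells solid] → remaining = 10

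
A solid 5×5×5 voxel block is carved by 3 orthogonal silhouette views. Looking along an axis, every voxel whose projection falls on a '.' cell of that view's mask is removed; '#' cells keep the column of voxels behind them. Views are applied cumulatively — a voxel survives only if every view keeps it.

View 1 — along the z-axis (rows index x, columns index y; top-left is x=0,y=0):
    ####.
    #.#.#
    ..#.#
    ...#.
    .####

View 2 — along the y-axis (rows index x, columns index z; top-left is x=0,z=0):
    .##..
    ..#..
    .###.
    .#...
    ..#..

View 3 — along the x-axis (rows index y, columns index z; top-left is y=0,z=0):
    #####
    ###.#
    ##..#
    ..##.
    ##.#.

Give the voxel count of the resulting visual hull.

initial block: 5^3 = 125
V1 z: intersect with XY mask (14 set) -- 70 left
V2 y: intersect with XZ mask (8 set) -- 22 left
V3 x: intersect with YZ mask (17 set) -- 12 left

voxel count = 12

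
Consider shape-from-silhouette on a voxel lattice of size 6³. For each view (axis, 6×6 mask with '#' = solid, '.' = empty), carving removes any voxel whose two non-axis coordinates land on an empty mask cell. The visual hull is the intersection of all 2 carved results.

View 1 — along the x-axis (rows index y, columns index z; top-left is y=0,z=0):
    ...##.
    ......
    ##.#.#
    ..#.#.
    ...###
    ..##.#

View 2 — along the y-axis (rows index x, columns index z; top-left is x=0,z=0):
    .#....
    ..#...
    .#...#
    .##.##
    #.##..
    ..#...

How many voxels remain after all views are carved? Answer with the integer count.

full grid |V| = 216
carve view 1 (along x, YZ-mask fill 14/36): 84 voxels remain
carve view 2 (along y, XZ-mask fill 12/36): 25 voxels remain

remaining voxels: 25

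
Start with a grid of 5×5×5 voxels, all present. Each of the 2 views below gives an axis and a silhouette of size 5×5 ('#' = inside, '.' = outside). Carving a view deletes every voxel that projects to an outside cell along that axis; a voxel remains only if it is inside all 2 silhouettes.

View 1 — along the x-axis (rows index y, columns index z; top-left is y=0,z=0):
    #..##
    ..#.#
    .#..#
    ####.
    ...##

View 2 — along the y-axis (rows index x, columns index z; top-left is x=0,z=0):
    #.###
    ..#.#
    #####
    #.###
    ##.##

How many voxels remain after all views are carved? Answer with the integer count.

remaining voxels: 52

full grid |V| = 125
after view 1 [x-axis, 13 of 25 cells solid] → remaining = 65
after view 2 [y-axis, 19 of 25 cells solid] → remaining = 52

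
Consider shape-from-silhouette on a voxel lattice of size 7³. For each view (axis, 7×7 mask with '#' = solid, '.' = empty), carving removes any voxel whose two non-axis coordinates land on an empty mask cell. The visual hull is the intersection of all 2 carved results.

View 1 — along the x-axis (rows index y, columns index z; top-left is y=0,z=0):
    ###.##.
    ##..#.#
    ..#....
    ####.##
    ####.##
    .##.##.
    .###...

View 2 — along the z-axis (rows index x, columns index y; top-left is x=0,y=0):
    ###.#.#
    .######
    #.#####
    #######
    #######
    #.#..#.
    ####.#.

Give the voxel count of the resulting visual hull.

156 voxels

before carving: 343 voxels (7×7×7)
  1. axis=0 (YZ plane), |mask|=29  ⇒  voxels=203
  2. axis=2 (XY plane), |mask|=39  ⇒  voxels=156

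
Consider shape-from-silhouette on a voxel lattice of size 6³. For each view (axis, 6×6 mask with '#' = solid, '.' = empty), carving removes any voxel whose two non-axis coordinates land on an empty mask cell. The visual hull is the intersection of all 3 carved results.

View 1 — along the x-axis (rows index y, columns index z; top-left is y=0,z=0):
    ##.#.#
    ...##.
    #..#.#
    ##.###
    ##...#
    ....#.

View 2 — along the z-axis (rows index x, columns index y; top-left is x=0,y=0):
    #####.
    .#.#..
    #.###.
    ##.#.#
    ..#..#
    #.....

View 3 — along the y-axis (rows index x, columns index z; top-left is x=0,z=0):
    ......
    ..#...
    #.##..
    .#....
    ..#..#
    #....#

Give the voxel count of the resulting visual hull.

initial block: 6^3 = 216
after view 1 [x-axis, 18 of 36 cells solid] → remaining = 108
after view 2 [z-axis, 18 of 36 cells solid] → remaining = 59
after view 3 [y-axis, 9 of 36 cells solid] → remaining = 12

remaining voxels: 12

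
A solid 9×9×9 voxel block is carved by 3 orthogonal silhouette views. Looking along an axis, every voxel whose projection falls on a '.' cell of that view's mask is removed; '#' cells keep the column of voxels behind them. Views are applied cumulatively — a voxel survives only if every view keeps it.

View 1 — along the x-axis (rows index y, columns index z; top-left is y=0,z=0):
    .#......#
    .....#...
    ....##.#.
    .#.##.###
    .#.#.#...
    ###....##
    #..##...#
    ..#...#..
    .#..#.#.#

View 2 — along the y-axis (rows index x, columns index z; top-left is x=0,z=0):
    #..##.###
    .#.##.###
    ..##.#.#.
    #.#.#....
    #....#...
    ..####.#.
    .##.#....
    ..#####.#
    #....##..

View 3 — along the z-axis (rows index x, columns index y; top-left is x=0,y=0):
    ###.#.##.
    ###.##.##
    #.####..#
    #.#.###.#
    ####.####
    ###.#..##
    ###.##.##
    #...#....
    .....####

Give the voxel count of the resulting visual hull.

remaining voxels: 64

full grid |V| = 729
  1. axis=0 (YZ plane), |mask|=30  ⇒  voxels=270
  2. axis=1 (XZ plane), |mask|=38  ⇒  voxels=121
  3. axis=2 (XY plane), |mask|=52  ⇒  voxels=64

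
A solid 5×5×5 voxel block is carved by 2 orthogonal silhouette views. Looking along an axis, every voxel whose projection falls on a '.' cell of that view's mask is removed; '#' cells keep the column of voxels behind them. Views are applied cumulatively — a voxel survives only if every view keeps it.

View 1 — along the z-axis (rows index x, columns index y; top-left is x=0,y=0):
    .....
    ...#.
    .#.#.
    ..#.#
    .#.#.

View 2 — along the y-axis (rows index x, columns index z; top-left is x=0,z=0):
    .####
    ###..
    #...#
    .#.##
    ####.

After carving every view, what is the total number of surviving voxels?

before carving: 125 voxels (5×5×5)
  1. axis=2 (XY plane), |mask|=7  ⇒  voxels=35
  2. axis=1 (XZ plane), |mask|=16  ⇒  voxels=21

21 voxels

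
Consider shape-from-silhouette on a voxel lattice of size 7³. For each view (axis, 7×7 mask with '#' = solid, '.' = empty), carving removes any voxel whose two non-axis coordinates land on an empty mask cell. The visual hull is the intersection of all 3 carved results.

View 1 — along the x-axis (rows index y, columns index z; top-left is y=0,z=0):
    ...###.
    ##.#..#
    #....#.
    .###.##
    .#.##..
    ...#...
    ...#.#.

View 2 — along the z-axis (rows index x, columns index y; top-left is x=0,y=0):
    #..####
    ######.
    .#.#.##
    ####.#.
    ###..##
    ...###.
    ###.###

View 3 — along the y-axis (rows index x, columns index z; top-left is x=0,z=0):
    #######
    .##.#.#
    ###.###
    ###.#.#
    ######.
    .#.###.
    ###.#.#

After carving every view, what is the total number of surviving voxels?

initial block: 7^3 = 343
[1] x-view keeps 20 columns → grid now 140
[2] z-view keeps 34 columns → grid now 95
[3] y-view keeps 37 columns → grid now 63

|visual hull| = 63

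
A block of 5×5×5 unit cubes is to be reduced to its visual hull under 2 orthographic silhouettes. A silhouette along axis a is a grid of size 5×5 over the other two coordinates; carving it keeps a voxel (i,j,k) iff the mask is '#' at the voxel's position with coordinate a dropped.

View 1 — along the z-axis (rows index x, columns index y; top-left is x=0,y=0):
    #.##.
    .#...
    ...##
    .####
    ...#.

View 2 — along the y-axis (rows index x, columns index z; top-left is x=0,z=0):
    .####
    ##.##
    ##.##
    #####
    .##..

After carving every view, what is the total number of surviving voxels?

initial block: 5^3 = 125
after view 1 [z-axis, 11 of 25 cells solid] → remaining = 55
after view 2 [y-axis, 19 of 25 cells solid] → remaining = 46

voxel count = 46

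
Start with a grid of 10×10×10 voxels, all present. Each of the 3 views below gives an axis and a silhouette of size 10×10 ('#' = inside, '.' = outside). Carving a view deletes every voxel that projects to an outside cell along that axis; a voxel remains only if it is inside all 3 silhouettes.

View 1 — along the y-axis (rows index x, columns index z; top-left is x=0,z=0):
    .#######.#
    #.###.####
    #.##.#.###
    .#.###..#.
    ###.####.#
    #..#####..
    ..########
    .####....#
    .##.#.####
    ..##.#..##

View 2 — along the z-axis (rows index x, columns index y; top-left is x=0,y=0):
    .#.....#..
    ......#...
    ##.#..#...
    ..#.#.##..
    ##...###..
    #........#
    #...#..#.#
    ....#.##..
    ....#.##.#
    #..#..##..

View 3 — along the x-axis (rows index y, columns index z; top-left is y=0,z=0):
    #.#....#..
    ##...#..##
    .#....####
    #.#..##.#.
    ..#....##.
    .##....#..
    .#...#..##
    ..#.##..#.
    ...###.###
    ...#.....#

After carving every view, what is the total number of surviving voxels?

|visual hull| = 86

before carving: 1000 voxels (10×10×10)
step 1: project along y, AND mask (67/100) → |grid| = 670
step 2: project along z, AND mask (33/100) → |grid| = 219
step 3: project along x, AND mask (40/100) → |grid| = 86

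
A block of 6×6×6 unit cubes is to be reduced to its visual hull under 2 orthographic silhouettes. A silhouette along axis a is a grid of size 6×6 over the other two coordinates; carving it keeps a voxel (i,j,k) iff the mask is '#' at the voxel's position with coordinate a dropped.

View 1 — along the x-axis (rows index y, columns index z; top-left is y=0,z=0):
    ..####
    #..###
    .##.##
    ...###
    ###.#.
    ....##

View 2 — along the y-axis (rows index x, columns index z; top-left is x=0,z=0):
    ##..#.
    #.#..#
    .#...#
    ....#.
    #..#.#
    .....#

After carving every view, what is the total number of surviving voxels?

remaining voxels: 48

full grid |V| = 216
carve view 1 (along x, YZ-mask fill 21/36): 126 voxels remain
carve view 2 (along y, XZ-mask fill 13/36): 48 voxels remain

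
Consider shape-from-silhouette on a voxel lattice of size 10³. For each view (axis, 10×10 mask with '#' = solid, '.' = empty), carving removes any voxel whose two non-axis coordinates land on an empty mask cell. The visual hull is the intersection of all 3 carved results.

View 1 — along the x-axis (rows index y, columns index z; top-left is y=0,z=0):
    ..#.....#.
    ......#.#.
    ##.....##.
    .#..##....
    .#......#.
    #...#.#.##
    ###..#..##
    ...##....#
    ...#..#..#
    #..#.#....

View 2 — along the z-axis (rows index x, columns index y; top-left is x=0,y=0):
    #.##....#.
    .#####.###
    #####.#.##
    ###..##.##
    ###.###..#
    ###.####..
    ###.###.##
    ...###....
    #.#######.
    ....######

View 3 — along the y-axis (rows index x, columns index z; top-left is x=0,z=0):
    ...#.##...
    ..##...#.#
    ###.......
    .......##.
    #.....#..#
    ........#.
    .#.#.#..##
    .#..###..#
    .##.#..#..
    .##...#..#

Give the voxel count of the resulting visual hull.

initial block: 10^3 = 1000
carve view 1 (along x, YZ-mask fill 33/100): 330 voxels remain
carve view 2 (along z, XY-mask fill 66/100): 222 voxels remain
carve view 3 (along y, XZ-mask fill 34/100): 81 voxels remain

voxel count = 81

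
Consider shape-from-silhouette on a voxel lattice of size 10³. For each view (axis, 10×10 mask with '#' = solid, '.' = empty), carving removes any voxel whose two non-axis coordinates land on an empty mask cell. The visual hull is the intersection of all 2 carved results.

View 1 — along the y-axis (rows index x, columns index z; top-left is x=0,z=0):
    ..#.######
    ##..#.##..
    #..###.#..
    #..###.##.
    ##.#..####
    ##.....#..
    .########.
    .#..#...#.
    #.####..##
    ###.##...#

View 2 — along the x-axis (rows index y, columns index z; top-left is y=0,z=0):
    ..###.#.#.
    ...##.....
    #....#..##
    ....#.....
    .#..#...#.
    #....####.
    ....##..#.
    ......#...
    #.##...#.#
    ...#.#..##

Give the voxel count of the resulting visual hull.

remaining voxels: 193

before carving: 1000 voxels (10×10×10)
V1 y: intersect with XZ mask (57 set) -- 570 left
V2 x: intersect with YZ mask (33 set) -- 193 left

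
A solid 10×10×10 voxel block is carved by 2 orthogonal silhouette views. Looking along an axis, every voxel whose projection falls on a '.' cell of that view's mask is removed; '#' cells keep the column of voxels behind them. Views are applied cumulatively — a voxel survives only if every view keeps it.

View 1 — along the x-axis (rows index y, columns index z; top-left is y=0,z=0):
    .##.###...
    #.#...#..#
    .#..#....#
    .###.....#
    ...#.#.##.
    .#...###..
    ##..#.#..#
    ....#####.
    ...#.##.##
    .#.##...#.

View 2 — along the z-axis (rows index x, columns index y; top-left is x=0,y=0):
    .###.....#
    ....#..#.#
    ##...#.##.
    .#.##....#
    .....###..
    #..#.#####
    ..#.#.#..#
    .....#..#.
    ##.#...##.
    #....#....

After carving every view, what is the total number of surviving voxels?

full grid |V| = 1000
after view 1 [x-axis, 43 of 100 cells solid] → remaining = 430
after view 2 [z-axis, 39 of 100 cells solid] → remaining = 170

170 voxels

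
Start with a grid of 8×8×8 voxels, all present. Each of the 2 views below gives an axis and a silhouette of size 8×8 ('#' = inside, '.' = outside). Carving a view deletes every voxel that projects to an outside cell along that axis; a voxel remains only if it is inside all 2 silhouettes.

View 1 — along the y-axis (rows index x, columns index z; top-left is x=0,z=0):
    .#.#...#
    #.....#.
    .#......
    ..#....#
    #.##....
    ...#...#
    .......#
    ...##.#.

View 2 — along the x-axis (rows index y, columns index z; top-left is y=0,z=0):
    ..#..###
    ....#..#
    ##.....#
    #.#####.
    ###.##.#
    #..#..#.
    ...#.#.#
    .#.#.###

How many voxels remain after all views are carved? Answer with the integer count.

before carving: 512 voxels (8×8×8)
[1] y-view keeps 17 columns → grid now 136
[2] x-view keeps 32 columns → grid now 71

remaining voxels: 71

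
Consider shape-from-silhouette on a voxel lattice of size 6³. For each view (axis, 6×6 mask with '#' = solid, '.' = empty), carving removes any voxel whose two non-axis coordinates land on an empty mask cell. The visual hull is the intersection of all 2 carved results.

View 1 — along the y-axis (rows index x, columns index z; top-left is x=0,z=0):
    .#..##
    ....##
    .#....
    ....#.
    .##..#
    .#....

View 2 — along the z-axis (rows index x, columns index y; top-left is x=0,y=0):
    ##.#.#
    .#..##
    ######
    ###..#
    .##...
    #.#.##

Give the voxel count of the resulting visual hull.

voxel count = 38

initial block: 6^3 = 216
step 1: project along y, AND mask (11/36) → |grid| = 66
step 2: project along z, AND mask (23/36) → |grid| = 38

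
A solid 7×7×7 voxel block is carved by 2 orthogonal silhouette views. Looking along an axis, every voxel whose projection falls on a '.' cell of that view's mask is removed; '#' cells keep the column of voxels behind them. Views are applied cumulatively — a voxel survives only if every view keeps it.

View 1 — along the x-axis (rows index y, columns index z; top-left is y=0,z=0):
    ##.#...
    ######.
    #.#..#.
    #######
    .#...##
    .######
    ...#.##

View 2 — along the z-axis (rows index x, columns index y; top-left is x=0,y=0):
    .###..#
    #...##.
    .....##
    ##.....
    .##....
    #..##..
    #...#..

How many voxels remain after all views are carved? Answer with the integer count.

|visual hull| = 77

start: 7×7×7 = 343 voxels
  1. axis=0 (YZ plane), |mask|=31  ⇒  voxels=217
  2. axis=2 (XY plane), |mask|=18  ⇒  voxels=77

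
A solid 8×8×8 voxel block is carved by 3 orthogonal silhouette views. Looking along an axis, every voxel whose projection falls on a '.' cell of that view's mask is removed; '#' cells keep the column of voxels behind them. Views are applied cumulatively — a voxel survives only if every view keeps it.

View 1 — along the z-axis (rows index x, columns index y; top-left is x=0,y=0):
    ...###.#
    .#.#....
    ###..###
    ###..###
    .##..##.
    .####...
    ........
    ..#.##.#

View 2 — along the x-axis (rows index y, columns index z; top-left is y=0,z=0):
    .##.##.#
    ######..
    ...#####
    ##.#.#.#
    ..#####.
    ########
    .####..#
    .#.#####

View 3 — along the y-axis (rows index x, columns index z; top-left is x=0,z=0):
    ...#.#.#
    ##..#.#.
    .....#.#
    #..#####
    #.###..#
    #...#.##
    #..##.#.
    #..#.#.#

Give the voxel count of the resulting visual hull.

voxel count = 89

initial block: 8^3 = 512
after view 1 [z-axis, 30 of 64 cells solid] → remaining = 240
after view 2 [x-axis, 45 of 64 cells solid] → remaining = 174
after view 3 [y-axis, 32 of 64 cells solid] → remaining = 89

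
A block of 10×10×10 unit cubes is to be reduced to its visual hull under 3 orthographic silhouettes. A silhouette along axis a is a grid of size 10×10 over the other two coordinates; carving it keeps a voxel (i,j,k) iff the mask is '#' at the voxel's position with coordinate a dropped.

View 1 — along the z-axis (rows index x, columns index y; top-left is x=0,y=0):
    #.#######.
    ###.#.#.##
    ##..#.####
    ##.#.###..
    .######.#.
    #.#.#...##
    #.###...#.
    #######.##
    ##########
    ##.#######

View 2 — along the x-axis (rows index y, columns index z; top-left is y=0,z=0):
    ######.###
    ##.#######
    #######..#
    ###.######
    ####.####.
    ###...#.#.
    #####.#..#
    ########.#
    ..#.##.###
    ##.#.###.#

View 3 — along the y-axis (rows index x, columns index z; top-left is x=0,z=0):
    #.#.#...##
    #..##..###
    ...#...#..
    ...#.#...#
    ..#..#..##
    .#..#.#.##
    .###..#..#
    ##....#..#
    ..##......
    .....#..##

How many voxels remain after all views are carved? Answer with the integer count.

remaining voxels: 211

start: 10×10×10 = 1000 voxels
after view 1 [z-axis, 73 of 100 cells solid] → remaining = 730
after view 2 [x-axis, 77 of 100 cells solid] → remaining = 562
after view 3 [y-axis, 39 of 100 cells solid] → remaining = 211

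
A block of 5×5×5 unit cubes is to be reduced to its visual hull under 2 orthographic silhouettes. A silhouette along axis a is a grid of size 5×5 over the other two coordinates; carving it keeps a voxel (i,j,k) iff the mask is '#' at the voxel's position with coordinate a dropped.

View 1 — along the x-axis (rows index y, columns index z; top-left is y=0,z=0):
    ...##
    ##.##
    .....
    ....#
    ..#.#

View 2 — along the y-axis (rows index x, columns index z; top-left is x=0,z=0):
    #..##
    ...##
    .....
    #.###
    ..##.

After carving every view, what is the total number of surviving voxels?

|visual hull| = 24

before carving: 125 voxels (5×5×5)
V1 x: intersect with YZ mask (9 set) -- 45 left
V2 y: intersect with XZ mask (11 set) -- 24 left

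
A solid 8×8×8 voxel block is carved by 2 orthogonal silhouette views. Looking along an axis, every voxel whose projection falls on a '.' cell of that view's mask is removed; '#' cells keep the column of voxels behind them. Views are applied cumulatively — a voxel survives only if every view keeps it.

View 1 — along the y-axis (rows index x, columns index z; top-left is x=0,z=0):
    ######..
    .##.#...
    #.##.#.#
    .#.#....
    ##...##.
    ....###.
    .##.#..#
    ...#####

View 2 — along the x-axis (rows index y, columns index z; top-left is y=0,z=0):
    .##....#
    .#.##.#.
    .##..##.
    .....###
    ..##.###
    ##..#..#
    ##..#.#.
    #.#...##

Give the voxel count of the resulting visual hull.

121 voxels

before carving: 512 voxels (8×8×8)
after view 1 [y-axis, 32 of 64 cells solid] → remaining = 256
after view 2 [x-axis, 31 of 64 cells solid] → remaining = 121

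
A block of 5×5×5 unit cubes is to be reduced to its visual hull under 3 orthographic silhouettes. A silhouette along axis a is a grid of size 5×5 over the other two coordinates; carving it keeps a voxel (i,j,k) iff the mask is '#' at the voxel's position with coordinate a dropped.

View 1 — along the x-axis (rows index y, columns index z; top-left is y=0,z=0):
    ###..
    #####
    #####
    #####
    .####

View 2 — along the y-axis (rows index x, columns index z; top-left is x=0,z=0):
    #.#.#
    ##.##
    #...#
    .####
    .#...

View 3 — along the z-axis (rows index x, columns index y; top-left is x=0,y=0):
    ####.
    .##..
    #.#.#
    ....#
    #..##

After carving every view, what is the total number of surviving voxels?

initial block: 5^3 = 125
V1 x: intersect with YZ mask (22 set) -- 110 left
V2 y: intersect with XZ mask (14 set) -- 61 left
V3 z: intersect with XY mask (13 set) -- 30 left

voxel count = 30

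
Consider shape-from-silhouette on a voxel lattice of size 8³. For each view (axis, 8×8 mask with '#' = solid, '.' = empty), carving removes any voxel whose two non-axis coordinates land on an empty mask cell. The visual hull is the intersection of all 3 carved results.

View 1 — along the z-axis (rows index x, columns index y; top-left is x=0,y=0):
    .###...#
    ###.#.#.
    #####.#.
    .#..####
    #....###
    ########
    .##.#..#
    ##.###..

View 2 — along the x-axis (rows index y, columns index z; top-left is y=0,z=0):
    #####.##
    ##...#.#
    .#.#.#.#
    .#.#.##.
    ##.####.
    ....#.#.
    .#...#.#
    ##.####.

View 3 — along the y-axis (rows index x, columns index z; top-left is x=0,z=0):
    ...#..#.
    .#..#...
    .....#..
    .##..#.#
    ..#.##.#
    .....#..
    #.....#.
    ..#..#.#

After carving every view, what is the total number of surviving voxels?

before carving: 512 voxels (8×8×8)
after view 1 [z-axis, 41 of 64 cells solid] → remaining = 328
after view 2 [x-axis, 36 of 64 cells solid] → remaining = 188
after view 3 [y-axis, 19 of 64 cells solid] → remaining = 52

|visual hull| = 52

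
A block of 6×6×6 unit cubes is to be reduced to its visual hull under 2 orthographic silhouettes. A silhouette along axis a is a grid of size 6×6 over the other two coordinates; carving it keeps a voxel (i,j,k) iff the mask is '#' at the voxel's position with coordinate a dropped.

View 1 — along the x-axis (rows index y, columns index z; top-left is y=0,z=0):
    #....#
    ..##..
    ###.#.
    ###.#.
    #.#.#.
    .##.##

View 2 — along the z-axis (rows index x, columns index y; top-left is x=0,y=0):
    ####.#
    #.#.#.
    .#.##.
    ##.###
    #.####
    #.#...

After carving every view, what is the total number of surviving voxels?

start: 6×6×6 = 216 voxels
step 1: project along x, AND mask (19/36) → |grid| = 114
step 2: project along z, AND mask (23/36) → |grid| = 72

72 voxels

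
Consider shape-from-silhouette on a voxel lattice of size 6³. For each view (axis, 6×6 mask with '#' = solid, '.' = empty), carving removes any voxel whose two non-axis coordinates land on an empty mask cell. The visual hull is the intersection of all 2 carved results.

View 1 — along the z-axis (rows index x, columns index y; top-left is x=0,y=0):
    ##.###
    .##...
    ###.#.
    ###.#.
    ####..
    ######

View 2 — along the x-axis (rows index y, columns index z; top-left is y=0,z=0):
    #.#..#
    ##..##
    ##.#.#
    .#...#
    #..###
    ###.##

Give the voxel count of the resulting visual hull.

remaining voxels: 91

initial block: 6^3 = 216
[1] z-view keeps 25 columns → grid now 150
[2] x-view keeps 22 columns → grid now 91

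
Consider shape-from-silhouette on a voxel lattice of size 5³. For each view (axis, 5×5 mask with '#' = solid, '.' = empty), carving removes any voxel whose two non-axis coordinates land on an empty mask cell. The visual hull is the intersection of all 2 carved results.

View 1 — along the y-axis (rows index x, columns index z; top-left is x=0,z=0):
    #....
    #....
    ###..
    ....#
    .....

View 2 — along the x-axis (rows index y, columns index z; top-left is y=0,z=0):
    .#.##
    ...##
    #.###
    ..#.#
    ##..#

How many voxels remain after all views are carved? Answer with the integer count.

|visual hull| = 15

start: 5×5×5 = 125 voxels
after view 1 [y-axis, 6 of 25 cells solid] → remaining = 30
after view 2 [x-axis, 14 of 25 cells solid] → remaining = 15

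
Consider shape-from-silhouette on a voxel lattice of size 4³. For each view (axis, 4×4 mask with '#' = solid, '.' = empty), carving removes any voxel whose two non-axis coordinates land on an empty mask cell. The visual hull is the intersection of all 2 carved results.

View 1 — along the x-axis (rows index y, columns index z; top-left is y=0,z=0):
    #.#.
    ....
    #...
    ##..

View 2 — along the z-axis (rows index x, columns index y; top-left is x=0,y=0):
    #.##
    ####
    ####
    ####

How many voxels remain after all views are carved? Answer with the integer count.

voxel count = 20

start: 4×4×4 = 64 voxels
V1 x: intersect with YZ mask (5 set) -- 20 left
V2 z: intersect with XY mask (15 set) -- 20 left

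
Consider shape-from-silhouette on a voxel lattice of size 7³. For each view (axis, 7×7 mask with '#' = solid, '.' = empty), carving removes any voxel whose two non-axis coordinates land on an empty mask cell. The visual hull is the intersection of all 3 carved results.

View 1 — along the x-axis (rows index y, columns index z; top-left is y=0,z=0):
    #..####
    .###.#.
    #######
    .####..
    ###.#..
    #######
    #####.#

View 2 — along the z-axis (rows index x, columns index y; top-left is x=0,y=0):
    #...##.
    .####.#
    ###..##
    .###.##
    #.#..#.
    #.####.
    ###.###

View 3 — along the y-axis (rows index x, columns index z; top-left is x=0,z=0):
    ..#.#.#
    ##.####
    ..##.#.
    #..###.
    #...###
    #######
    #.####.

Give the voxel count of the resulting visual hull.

initial block: 7^3 = 343
after view 1 [x-axis, 37 of 49 cells solid] → remaining = 259
after view 2 [z-axis, 32 of 49 cells solid] → remaining = 177
after view 3 [y-axis, 32 of 49 cells solid] → remaining = 118

remaining voxels: 118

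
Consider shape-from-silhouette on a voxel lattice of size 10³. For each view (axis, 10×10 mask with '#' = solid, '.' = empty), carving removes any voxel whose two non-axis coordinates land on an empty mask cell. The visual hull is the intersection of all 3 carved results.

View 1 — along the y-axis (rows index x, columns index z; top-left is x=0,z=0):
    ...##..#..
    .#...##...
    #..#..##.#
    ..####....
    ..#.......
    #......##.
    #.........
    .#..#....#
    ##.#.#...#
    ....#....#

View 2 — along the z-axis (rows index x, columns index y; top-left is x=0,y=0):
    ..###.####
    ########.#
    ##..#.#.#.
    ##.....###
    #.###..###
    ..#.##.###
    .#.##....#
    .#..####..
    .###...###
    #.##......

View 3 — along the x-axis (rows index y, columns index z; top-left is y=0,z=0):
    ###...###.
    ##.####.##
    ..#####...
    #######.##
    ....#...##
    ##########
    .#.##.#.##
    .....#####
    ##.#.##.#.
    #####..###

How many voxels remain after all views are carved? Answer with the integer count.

remaining voxels: 109

before carving: 1000 voxels (10×10×10)
step 1: project along y, AND mask (30/100) → |grid| = 300
step 2: project along z, AND mask (57/100) → |grid| = 173
step 3: project along x, AND mask (66/100) → |grid| = 109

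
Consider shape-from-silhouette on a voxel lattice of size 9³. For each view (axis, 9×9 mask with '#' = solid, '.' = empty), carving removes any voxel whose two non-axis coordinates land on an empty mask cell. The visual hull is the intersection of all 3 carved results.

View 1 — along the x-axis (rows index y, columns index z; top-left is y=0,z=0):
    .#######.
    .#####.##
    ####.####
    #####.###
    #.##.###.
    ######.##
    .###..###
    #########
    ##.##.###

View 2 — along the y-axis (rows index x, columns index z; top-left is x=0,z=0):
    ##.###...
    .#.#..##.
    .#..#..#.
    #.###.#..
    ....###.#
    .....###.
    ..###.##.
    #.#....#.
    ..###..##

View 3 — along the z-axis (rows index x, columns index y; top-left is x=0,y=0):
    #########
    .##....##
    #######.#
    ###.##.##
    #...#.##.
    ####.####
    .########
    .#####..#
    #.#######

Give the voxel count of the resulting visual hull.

remaining voxels: 212

initial block: 9^3 = 729
after view 1 [x-axis, 66 of 81 cells solid] → remaining = 594
after view 2 [y-axis, 37 of 81 cells solid] → remaining = 276
after view 3 [z-axis, 62 of 81 cells solid] → remaining = 212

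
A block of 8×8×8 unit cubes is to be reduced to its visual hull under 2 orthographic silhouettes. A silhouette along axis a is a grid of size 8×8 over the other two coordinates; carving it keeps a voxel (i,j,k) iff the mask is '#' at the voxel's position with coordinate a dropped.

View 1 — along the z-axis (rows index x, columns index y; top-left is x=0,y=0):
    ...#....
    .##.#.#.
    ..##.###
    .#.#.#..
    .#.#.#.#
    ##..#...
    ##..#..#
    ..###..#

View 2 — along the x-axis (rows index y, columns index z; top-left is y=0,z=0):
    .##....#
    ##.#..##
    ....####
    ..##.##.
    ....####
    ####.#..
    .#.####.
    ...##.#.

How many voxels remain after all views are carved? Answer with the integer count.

start: 8×8×8 = 512 voxels
  1. axis=2 (XY plane), |mask|=28  ⇒  voxels=224
  2. axis=0 (YZ plane), |mask|=33  ⇒  voxels=116

116 voxels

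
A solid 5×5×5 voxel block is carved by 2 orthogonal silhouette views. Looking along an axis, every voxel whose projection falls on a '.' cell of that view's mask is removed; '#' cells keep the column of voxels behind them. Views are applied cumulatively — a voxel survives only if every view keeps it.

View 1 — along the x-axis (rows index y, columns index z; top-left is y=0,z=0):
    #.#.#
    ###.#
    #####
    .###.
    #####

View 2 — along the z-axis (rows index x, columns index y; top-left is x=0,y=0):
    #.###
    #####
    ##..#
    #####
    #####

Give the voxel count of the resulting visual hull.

|visual hull| = 88

initial block: 5^3 = 125
V1 x: intersect with YZ mask (20 set) -- 100 left
V2 z: intersect with XY mask (22 set) -- 88 left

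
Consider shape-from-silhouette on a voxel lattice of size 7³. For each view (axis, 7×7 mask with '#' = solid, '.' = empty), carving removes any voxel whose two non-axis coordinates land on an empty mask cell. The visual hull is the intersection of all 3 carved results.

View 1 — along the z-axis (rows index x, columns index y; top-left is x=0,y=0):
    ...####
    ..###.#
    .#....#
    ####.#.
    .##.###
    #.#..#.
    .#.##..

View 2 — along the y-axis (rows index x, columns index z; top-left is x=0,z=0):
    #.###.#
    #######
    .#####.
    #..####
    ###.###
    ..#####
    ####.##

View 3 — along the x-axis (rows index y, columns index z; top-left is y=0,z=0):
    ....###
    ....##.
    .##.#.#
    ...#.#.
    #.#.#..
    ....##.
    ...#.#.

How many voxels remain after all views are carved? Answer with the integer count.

before carving: 343 voxels (7×7×7)
after view 1 [z-axis, 26 of 49 cells solid] → remaining = 182
after view 2 [y-axis, 39 of 49 cells solid] → remaining = 146
after view 3 [x-axis, 18 of 49 cells solid] → remaining = 57

remaining voxels: 57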